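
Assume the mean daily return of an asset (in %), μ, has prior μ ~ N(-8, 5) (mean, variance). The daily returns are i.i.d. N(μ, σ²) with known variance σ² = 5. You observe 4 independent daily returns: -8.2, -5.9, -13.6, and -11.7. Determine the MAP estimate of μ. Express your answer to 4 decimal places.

n = 4; x̄ = ((-8.2) + (-5.9) + (-13.6) + (-11.7))/4 = -39.4/4 = -9.85.
For a Normal prior and Normal likelihood with known variance, the posterior is Normal; its mode equals its mean, the precision-weighted average.
Prior precision 1/σ₀² = 1/5 = 0.2; data precision n/σ² = 4/5 = 0.8.
μ̂ = (0.2·(-8) + 0.8·(-9.85)) / (0.2 + 0.8) = (-9.48)/1 = -9.4800.

μ̂_MAP = -9.4800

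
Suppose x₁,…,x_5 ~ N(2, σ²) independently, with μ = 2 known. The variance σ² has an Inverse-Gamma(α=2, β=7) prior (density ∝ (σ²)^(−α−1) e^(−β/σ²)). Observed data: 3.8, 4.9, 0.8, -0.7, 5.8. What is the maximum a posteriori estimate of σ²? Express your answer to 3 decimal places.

σ̂²_MAP = 4.438

Sum of squared deviations about the known mean: SS = (3.8−2)² + (4.9−2)² + (0.8−2)² + (-0.7−2)² + (5.8−2)² = 34.82.
The Normal likelihood contributes (σ²)^(−n/2) exp(−SS/(2σ²)), so the posterior is Inverse-Gamma(α + n/2, β + SS/2) = Inverse-Gamma(4.5, 24.41).
The mode of Inverse-Gamma(a, b) is b/(a+1) = 24.41/5.5 ≈ 4.438.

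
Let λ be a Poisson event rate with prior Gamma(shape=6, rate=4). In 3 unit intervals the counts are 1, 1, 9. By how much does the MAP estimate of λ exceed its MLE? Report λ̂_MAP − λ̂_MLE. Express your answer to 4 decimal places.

Σxᵢ = 11. Posterior is Gamma(17, 7); MAP = (17−1)/7 = 16/7 ≈ 2.28571.
MLE = x̄ = 11/3 ≈ 3.66667.
Difference = 16/7 − 11/3 = -29/21 ≈ -1.3810.

MAP − MLE = -1.3810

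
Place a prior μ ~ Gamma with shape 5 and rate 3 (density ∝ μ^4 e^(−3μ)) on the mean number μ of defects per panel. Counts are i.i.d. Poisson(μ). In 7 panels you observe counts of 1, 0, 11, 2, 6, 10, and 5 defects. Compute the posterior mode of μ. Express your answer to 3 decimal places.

Σxᵢ = 1+0+11+2+6+10+5 = 35, with n = 7.
Posterior ∝ μ^4e^(−3μ) · μ^35e^(−7μ) = μ^39e^(−10μ), i.e. Gamma(shape=40, rate=10).
The mode of a Gamma(a, b) with a ≥ 1 (shape–rate) is (a−1)/b = 39/10 ≈ 3.900.

μ̂_MAP = 3.900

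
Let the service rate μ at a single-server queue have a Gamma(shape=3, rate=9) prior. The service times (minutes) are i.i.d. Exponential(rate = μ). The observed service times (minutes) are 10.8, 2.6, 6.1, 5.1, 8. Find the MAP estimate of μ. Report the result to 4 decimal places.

μ̂_MAP = 0.1683

The Exponential(rate=μ) likelihood is ∝ μ^n e^(−μΣtᵢ). Here n = 5 and Σtᵢ = 10.8 + 2.6 + 6.1 + 5.1 + 8 = 32.6.
Posterior ∝ μ^2e^(−9μ) · μ^5e^(−32.6μ) = μ^7e^(−41.6μ), i.e. Gamma(8, 41.6).
Mode = (a−1)/b = 7/41.6 ≈ 0.1683.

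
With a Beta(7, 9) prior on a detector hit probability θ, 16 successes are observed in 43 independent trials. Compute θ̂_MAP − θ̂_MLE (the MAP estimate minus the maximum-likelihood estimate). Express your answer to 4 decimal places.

Posterior is Beta(23, 36); MAP = (23−1)/(59−2) = 22/57 ≈ 0.38596.
MLE ignores the prior: θ̂_MLE = k/n = 16/43 ≈ 0.37209.
Difference = 22/57 − 16/43 = 34/2451 ≈ 0.0139.

MAP − MLE = 0.0139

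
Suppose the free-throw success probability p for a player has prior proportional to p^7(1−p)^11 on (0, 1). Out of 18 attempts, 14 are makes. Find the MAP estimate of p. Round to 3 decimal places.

The prior density ∝ p^7(1−p)^11 is the kernel of Beta(8, 12).
Data: 14 successes in 18 trials. The binomial likelihood contributes p^14(1−p)^4, so the posterior is Beta(8+14, 12+4) = Beta(22, 16).
For Beta(a, b) with a, b > 1 the mode is (a−1)/(a+b−2) = 21/36 ≈ 0.583.

p̂_MAP = 0.583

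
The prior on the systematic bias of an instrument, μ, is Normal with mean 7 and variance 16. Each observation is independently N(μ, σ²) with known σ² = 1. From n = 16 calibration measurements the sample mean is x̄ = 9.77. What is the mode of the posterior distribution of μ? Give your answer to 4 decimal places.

μ̂_MAP = 9.7592

n = 16, x̄ = 9.77.
For a Normal prior and Normal likelihood with known variance, the posterior is Normal; its mode equals its mean, the precision-weighted average.
Prior precision 1/σ₀² = 1/16 = 0.0625; data precision n/σ² = 16/1 = 16.
μ̂ = (0.0625·7 + 16·9.77) / (0.0625 + 16) = 156.7575/16.0625 = 62703/6425 ≈ 9.7592.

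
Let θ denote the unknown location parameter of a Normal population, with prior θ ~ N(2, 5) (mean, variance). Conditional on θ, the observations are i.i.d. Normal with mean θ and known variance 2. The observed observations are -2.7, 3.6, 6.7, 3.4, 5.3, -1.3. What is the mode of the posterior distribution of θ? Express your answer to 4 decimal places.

θ̂_MAP = 2.4688

n = 6; x̄ = ((-2.7) + 3.6 + 6.7 + 3.4 + 5.3 + (-1.3))/6 = 15/6 = 2.5.
For a Normal prior and Normal likelihood with known variance, the posterior is Normal; its mode equals its mean, the precision-weighted average.
Prior precision 1/σ₀² = 1/5 = 0.2; data precision n/σ² = 6/2 = 3.
θ̂ = (0.2·2 + 3·2.5) / (0.2 + 3) = 7.9/3.2 = 2.46875 ≈ 2.4688.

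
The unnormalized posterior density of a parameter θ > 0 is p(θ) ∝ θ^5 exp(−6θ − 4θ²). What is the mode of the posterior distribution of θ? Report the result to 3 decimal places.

θ̂_MAP = 0.500

ℓ'(θ) = 5/θ − 6 − 8θ. Setting this to zero and multiplying by θ: 8θ² + 6θ − 5 = 0.
θ = (−6 + √(6² + 4·8·5)) / (2·8) = (−6 + √196) / 16 = (−6 + 14)/16 = 1/2.
ℓ''(θ) = −5/θ² − 8 < 0, confirming a maximum.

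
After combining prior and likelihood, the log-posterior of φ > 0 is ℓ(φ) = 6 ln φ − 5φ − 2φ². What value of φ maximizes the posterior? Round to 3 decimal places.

ℓ'(φ) = 6/φ − 5 − 4φ. Setting this to zero and multiplying by φ: 4φ² + 5φ − 6 = 0.
φ = (−5 + √(5² + 4·4·6)) / (2·4) = (−5 + √121) / 8 = (−5 + 11)/8 = 3/4.
ℓ''(φ) = −6/φ² − 4 < 0, confirming a maximum.

φ̂_MAP = 0.750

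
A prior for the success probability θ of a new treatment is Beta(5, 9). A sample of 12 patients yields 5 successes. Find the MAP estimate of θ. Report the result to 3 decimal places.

Prior: Beta(5, 9).
Data: 5 successes in 12 trials. The binomial likelihood contributes θ^5(1−θ)^7, so the posterior is Beta(5+5, 9+7) = Beta(10, 16).
For Beta(a, b) with a, b > 1 the mode is (a−1)/(a+b−2) = 9/24 ≈ 0.375.

θ̂_MAP = 0.375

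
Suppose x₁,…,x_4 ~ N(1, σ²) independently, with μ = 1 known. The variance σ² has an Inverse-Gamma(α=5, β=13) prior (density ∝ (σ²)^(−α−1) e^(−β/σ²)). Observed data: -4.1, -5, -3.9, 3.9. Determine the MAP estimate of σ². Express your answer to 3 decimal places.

Sum of squared deviations about the known mean: SS = (-4.1−1)² + (-5−1)² + (-3.9−1)² + (3.9−1)² = 94.43.
The Normal likelihood contributes (σ²)^(−n/2) exp(−SS/(2σ²)), so the posterior is Inverse-Gamma(α + n/2, β + SS/2) = Inverse-Gamma(7, 60.215).
The mode of Inverse-Gamma(a, b) is b/(a+1) = 60.215/8 ≈ 7.527.

σ̂²_MAP = 7.527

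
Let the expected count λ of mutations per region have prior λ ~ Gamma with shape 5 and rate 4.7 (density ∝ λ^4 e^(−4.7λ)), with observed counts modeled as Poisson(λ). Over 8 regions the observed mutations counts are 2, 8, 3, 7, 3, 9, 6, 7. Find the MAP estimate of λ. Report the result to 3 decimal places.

λ̂_MAP = 3.858

Σxᵢ = 2+8+3+7+3+9+6+7 = 45, with n = 8.
Posterior ∝ λ^4e^(−4.7λ) · λ^45e^(−8λ) = λ^49e^(−12.7λ), i.e. Gamma(shape=50, rate=12.7).
The mode of a Gamma(a, b) with a ≥ 1 (shape–rate) is (a−1)/b = 49/12.7 ≈ 3.858.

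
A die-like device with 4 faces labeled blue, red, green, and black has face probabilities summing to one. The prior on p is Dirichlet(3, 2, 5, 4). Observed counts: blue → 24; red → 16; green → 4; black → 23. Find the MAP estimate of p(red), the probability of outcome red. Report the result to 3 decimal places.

MAP estimate of p(red) = 0.221

The posterior is Dirichlet(αᵢ + nᵢ) = Dirichlet(27, 18, 9, 27).
For a Dirichlet(a₁,…,a_K) with all aᵢ > 1, the mode has j-th component (aⱼ − 1)/(Σaᵢ − K).
Here Σaᵢ = 81 and K = 4, so p(red) = (18 − 1)/(81 − 4) = 17/77 ≈ 0.221.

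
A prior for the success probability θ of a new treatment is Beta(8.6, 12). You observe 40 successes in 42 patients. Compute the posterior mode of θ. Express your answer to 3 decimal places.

Prior: Beta(8.6, 12).
Data: 40 successes in 42 trials. The binomial likelihood contributes θ^40(1−θ)^2, so the posterior is Beta(8.6+40, 12+2) = Beta(48.6, 14).
For Beta(a, b) with a, b > 1 the mode is (a−1)/(a+b−2) = 47.6/60.6 ≈ 0.785.

θ̂_MAP = 0.785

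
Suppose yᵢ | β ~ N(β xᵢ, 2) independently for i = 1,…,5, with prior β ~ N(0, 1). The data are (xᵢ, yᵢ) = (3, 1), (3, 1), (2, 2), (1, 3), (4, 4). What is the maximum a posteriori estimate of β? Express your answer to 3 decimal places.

log p(β | y) = −Σ(yᵢ − βxᵢ)²/(2·2) − β²/(2·1) + const.
Setting the derivative to zero: Σxᵢ(yᵢ − βxᵢ)/2 − β/1 = 0, so β = Σxᵢyᵢ / (Σxᵢ² + σ²/τ²).
Σxᵢyᵢ = 3·1 + 3·1 + 2·2 + 1·3 + 4·4 = 29; Σxᵢ² = 39; σ²/τ² = 2.
β̂_MAP = 29 / (39 + 2) = 29/41 ≈ 0.707.

β̂_MAP = 0.707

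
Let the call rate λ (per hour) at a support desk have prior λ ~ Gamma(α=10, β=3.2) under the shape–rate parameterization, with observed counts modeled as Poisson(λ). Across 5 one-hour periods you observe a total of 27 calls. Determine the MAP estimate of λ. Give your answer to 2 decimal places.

Σxᵢ = 27, n = 5.
Posterior ∝ λ^9e^(−3.2λ) · λ^27e^(−5λ) = λ^36e^(−8.2λ), i.e. Gamma(shape=37, rate=8.2).
The mode of a Gamma(a, b) with a ≥ 1 (shape–rate) is (a−1)/b = 36/8.2 ≈ 4.39.

λ̂_MAP = 4.39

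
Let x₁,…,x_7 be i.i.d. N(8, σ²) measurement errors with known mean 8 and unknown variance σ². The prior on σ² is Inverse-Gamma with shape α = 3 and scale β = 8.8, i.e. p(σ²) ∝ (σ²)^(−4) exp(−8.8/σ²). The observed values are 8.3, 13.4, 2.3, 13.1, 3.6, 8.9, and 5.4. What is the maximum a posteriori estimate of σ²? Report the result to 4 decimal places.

σ̂²_MAP = 8.8187

Sum of squared deviations about the known mean: SS = (8.3−8)² + (13.4−8)² + (2.3−8)² + (13.1−8)² + (3.6−8)² + (8.9−8)² + (5.4−8)² = 114.68.
The Normal likelihood contributes (σ²)^(−n/2) exp(−SS/(2σ²)), so the posterior is Inverse-Gamma(α + n/2, β + SS/2) = Inverse-Gamma(6.5, 66.14).
The mode of Inverse-Gamma(a, b) is b/(a+1) = 66.14/7.5 ≈ 8.8187.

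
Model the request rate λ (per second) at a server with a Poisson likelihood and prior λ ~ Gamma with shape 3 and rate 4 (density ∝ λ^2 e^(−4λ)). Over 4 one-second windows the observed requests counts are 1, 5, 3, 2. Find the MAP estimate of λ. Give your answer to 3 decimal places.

Σxᵢ = 1+5+3+2 = 11, with n = 4.
Posterior ∝ λ^2e^(−4λ) · λ^11e^(−4λ) = λ^13e^(−8λ), i.e. Gamma(shape=14, rate=8).
The mode of a Gamma(a, b) with a ≥ 1 (shape–rate) is (a−1)/b = 13/8 ≈ 1.625.

λ̂_MAP = 1.625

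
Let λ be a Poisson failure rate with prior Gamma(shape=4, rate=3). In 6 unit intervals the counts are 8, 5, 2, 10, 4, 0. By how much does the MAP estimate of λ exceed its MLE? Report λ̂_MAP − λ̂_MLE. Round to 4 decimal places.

MAP − MLE = -1.2778

Σxᵢ = 29. Posterior is Gamma(33, 9); MAP = (33−1)/9 = 32/9 ≈ 3.55556.
MLE = x̄ = 29/6 ≈ 4.83333.
Difference = 32/9 − 29/6 = -23/18 ≈ -1.2778.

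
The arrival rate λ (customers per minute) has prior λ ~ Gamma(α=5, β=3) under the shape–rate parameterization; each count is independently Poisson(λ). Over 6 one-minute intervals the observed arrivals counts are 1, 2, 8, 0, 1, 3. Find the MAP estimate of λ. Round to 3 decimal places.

λ̂_MAP = 2.111

Σxᵢ = 1+2+8+0+1+3 = 15, with n = 6.
Posterior ∝ λ^4e^(−3λ) · λ^15e^(−6λ) = λ^19e^(−9λ), i.e. Gamma(shape=20, rate=9).
The mode of a Gamma(a, b) with a ≥ 1 (shape–rate) is (a−1)/b = 19/9 ≈ 2.111.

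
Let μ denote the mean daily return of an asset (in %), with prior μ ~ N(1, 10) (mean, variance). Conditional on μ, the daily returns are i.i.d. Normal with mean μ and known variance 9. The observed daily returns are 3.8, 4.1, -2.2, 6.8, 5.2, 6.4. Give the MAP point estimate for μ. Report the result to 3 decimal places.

μ̂_MAP = 3.623

n = 6; x̄ = (3.8 + 4.1 + (-2.2) + 6.8 + 5.2 + 6.4)/6 = 24.1/6 = 241/60 ≈ 4.0167.
For a Normal prior and Normal likelihood with known variance, the posterior is Normal; its mode equals its mean, the precision-weighted average.
Prior precision 1/σ₀² = 1/10 = 0.1; data precision n/σ² = 6/9 = 2/3.
μ̂ = (0.1·1 + (2/3)·(241/60)) / (0.1 + 2/3) = (25/9)/(23/30) = 250/69 ≈ 3.623.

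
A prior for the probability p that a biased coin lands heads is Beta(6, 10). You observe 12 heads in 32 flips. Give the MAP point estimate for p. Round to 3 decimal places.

Prior: Beta(6, 10).
Data: 12 successes in 32 trials. The binomial likelihood contributes p^12(1−p)^20, so the posterior is Beta(6+12, 10+20) = Beta(18, 30).
For Beta(a, b) with a, b > 1 the mode is (a−1)/(a+b−2) = 17/46 ≈ 0.370.

p̂_MAP = 0.370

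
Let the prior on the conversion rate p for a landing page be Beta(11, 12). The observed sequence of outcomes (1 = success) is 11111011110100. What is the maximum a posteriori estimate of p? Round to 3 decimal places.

Prior: Beta(11, 12).
Data: 10 successes in 14 trials (from the sequence). The binomial likelihood contributes p^10(1−p)^4, so the posterior is Beta(11+10, 12+4) = Beta(21, 16).
For Beta(a, b) with a, b > 1 the mode is (a−1)/(a+b−2) = 20/35 ≈ 0.571.

p̂_MAP = 0.571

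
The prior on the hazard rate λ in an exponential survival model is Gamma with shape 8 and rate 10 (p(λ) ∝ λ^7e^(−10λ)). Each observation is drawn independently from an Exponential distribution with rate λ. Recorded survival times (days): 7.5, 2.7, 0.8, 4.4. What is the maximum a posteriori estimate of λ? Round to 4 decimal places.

λ̂_MAP = 0.4331

The Exponential(rate=λ) likelihood is ∝ λ^n e^(−λΣtᵢ). Here n = 4 and Σtᵢ = 7.5 + 2.7 + 0.8 + 4.4 = 15.4.
Posterior ∝ λ^7e^(−10λ) · λ^4e^(−15.4λ) = λ^11e^(−25.4λ), i.e. Gamma(12, 25.4).
Mode = (a−1)/b = 11/25.4 ≈ 0.4331.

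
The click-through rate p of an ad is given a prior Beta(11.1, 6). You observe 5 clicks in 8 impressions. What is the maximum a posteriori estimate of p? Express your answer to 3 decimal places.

p̂_MAP = 0.654

Prior: Beta(11.1, 6).
Data: 5 successes in 8 trials. The binomial likelihood contributes p^5(1−p)^3, so the posterior is Beta(11.1+5, 6+3) = Beta(16.1, 9).
For Beta(a, b) with a, b > 1 the mode is (a−1)/(a+b−2) = 15.1/23.1 ≈ 0.654.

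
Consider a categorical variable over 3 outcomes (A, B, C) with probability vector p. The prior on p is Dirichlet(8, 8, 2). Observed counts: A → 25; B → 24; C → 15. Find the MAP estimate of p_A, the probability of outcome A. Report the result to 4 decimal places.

The posterior is Dirichlet(αᵢ + nᵢ) = Dirichlet(33, 32, 17).
For a Dirichlet(a₁,…,a_K) with all aᵢ > 1, the mode has j-th component (aⱼ − 1)/(Σaᵢ − K).
Here Σaᵢ = 82 and K = 3, so p_A = (33 − 1)/(82 − 3) = 32/79 ≈ 0.4051.

MAP estimate of p_A = 0.4051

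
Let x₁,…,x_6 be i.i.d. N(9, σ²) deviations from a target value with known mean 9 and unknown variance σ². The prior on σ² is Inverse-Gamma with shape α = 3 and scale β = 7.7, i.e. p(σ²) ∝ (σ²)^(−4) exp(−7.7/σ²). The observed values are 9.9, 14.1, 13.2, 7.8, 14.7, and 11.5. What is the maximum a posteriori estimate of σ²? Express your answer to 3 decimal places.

Sum of squared deviations about the known mean: SS = (9.9−9)² + (14.1−9)² + (13.2−9)² + (7.8−9)² + (14.7−9)² + (11.5−9)² = 84.64.
The Normal likelihood contributes (σ²)^(−n/2) exp(−SS/(2σ²)), so the posterior is Inverse-Gamma(α + n/2, β + SS/2) = Inverse-Gamma(6, 50.02).
The mode of Inverse-Gamma(a, b) is b/(a+1) = 50.02/7 ≈ 7.146.

σ̂²_MAP = 7.146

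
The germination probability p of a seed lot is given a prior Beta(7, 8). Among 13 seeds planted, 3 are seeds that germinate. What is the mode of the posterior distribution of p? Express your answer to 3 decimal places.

Prior: Beta(7, 8).
Data: 3 successes in 13 trials. The binomial likelihood contributes p^3(1−p)^10, so the posterior is Beta(7+3, 8+10) = Beta(10, 18).
For Beta(a, b) with a, b > 1 the mode is (a−1)/(a+b−2) = 9/26 ≈ 0.346.

p̂_MAP = 0.346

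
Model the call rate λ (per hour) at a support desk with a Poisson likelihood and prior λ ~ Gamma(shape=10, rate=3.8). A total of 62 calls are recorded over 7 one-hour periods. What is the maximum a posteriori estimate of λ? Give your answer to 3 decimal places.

λ̂_MAP = 6.574

Σxᵢ = 62, n = 7.
Posterior ∝ λ^9e^(−3.8λ) · λ^62e^(−7λ) = λ^71e^(−10.8λ), i.e. Gamma(shape=72, rate=10.8).
The mode of a Gamma(a, b) with a ≥ 1 (shape–rate) is (a−1)/b = 71/10.8 ≈ 6.574.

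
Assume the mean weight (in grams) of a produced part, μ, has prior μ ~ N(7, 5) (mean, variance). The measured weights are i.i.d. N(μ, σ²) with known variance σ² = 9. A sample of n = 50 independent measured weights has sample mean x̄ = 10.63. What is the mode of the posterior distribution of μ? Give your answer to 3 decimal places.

μ̂_MAP = 10.504

n = 50, x̄ = 10.63.
For a Normal prior and Normal likelihood with known variance, the posterior is Normal; its mode equals its mean, the precision-weighted average.
Prior precision 1/σ₀² = 1/5 = 0.2; data precision n/σ² = 50/9.
μ̂ = (0.2·7 + (50/9)·10.63) / (0.2 + 50/9) = (5441/90)/(259/45) = 5441/518 ≈ 10.504.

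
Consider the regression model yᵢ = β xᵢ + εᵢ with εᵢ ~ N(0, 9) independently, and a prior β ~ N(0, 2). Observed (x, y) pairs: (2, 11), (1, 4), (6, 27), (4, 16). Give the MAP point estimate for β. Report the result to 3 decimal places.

log p(β | y) = −Σ(yᵢ − βxᵢ)²/(2·9) − β²/(2·2) + const.
Setting the derivative to zero: Σxᵢ(yᵢ − βxᵢ)/9 − β/2 = 0, so β = Σxᵢyᵢ / (Σxᵢ² + σ²/τ²).
Σxᵢyᵢ = 2·11 + 1·4 + 6·27 + 4·16 = 252; Σxᵢ² = 57; σ²/τ² = 4.5.
β̂_MAP = 252 / (57 + 4.5) = 252/61.5 ≈ 4.098.

β̂_MAP = 4.098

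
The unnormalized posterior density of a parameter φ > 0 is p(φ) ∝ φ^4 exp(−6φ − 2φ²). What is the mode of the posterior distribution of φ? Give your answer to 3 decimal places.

ℓ'(φ) = 4/φ − 6 − 4φ. Setting this to zero and multiplying by φ: 4φ² + 6φ − 4 = 0.
φ = (−6 + √(6² + 4·4·4)) / (2·4) = (−6 + √100) / 8 = (−6 + 10)/8 = 1/2.
ℓ''(φ) = −4/φ² − 4 < 0, confirming a maximum.

φ̂_MAP = 0.500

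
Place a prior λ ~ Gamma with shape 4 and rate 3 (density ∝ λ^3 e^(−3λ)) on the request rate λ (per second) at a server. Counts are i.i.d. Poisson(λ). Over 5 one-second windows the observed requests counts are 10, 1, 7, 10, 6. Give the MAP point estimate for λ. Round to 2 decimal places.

Σxᵢ = 10+1+7+10+6 = 34, with n = 5.
Posterior ∝ λ^3e^(−3λ) · λ^34e^(−5λ) = λ^37e^(−8λ), i.e. Gamma(shape=38, rate=8).
The mode of a Gamma(a, b) with a ≥ 1 (shape–rate) is (a−1)/b = 37/8 ≈ 4.63.

λ̂_MAP = 4.63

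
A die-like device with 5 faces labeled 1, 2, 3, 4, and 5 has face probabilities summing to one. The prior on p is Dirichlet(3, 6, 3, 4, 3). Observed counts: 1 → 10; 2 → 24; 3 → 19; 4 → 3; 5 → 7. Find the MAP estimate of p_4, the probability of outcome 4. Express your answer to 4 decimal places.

MAP estimate: 0.0779

The posterior is Dirichlet(αᵢ + nᵢ) = Dirichlet(13, 30, 22, 7, 10).
For a Dirichlet(a₁,…,a_K) with all aᵢ > 1, the mode has j-th component (aⱼ − 1)/(Σaᵢ − K).
Here Σaᵢ = 82 and K = 5, so p_4 = (7 − 1)/(82 − 5) = 6/77 ≈ 0.0779.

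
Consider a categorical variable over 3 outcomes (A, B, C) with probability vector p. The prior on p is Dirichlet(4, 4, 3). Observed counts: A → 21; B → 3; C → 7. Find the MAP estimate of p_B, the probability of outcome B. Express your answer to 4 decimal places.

MAP estimate of p_B = 0.1538

The posterior is Dirichlet(αᵢ + nᵢ) = Dirichlet(25, 7, 10).
For a Dirichlet(a₁,…,a_K) with all aᵢ > 1, the mode has j-th component (aⱼ − 1)/(Σaᵢ − K).
Here Σaᵢ = 42 and K = 3, so p_B = (7 − 1)/(42 − 3) = 6/39 ≈ 0.1538.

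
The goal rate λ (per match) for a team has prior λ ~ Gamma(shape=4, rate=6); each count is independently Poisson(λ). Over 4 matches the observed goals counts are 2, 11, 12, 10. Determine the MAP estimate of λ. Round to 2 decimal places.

λ̂_MAP = 3.80

Σxᵢ = 2+11+12+10 = 35, with n = 4.
Posterior ∝ λ^3e^(−6λ) · λ^35e^(−4λ) = λ^38e^(−10λ), i.e. Gamma(shape=39, rate=10).
The mode of a Gamma(a, b) with a ≥ 1 (shape–rate) is (a−1)/b = 38/10 ≈ 3.80.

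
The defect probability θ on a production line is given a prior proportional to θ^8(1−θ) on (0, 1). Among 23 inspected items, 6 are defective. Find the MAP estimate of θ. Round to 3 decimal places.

The prior density ∝ θ^8(1−θ)^1 is the kernel of Beta(9, 2).
Data: 6 successes in 23 trials. The binomial likelihood contributes θ^6(1−θ)^17, so the posterior is Beta(9+6, 2+17) = Beta(15, 19).
For Beta(a, b) with a, b > 1 the mode is (a−1)/(a+b−2) = 14/32 ≈ 0.438.

θ̂_MAP = 0.438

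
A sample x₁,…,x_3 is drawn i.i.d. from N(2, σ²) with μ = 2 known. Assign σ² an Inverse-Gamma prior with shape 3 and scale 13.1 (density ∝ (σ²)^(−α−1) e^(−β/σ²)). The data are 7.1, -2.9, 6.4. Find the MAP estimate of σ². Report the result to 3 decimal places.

Sum of squared deviations about the known mean: SS = (7.1−2)² + (-2.9−2)² + (6.4−2)² = 69.38.
The Normal likelihood contributes (σ²)^(−n/2) exp(−SS/(2σ²)), so the posterior is Inverse-Gamma(α + n/2, β + SS/2) = Inverse-Gamma(4.5, 47.79).
The mode of Inverse-Gamma(a, b) is b/(a+1) = 47.79/5.5 ≈ 8.689.

σ̂²_MAP = 8.689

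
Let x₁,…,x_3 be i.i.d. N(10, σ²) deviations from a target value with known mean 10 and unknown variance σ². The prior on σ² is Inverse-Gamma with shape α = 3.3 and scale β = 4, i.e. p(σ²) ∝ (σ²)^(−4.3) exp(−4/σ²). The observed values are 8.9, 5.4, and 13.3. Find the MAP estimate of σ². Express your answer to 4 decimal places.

σ̂²_MAP = 3.5569

Sum of squared deviations about the known mean: SS = (8.9−10)² + (5.4−10)² + (13.3−10)² = 33.26.
The Normal likelihood contributes (σ²)^(−n/2) exp(−SS/(2σ²)), so the posterior is Inverse-Gamma(α + n/2, β + SS/2) = Inverse-Gamma(4.8, 20.63).
The mode of Inverse-Gamma(a, b) is b/(a+1) = 20.63/5.8 ≈ 3.5569.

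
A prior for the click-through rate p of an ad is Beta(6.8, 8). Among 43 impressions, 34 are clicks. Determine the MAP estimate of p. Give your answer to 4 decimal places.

Prior: Beta(6.8, 8).
Data: 34 successes in 43 trials. The binomial likelihood contributes p^34(1−p)^9, so the posterior is Beta(6.8+34, 8+9) = Beta(40.8, 17).
For Beta(a, b) with a, b > 1 the mode is (a−1)/(a+b−2) = 39.8/55.8 ≈ 0.7133.

p̂_MAP = 0.7133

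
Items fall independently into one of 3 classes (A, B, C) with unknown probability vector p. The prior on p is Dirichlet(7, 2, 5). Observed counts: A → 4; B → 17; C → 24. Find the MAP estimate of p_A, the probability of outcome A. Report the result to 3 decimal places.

MAP estimate of p_A = 0.179

The posterior is Dirichlet(αᵢ + nᵢ) = Dirichlet(11, 19, 29).
For a Dirichlet(a₁,…,a_K) with all aᵢ > 1, the mode has j-th component (aⱼ − 1)/(Σaᵢ − K).
Here Σaᵢ = 59 and K = 3, so p_A = (11 − 1)/(59 − 3) = 10/56 ≈ 0.179.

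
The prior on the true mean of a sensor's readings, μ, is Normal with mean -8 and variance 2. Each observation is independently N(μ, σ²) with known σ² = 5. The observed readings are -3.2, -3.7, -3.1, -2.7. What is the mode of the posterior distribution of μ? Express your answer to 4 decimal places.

n = 4; x̄ = ((-3.2) + (-3.7) + (-3.1) + (-2.7))/4 = -12.7/4 = -3.175.
For a Normal prior and Normal likelihood with known variance, the posterior is Normal; its mode equals its mean, the precision-weighted average.
Prior precision 1/σ₀² = 1/2 = 0.5; data precision n/σ² = 4/5 = 0.8.
μ̂ = (0.5·(-8) + 0.8·(-3.175)) / (0.5 + 0.8) = (-6.54)/1.3 = -327/65 ≈ -5.0308.

μ̂_MAP = -5.0308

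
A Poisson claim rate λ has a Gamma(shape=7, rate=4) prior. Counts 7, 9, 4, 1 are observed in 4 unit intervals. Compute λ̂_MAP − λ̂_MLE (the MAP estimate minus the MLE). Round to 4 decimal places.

Σxᵢ = 21. Posterior is Gamma(28, 8); MAP = (28−1)/8 = 27/8 ≈ 3.37500.
MLE = x̄ = 21/4 ≈ 5.25000.
Difference = 27/8 − 21/4 = -15/8 ≈ -1.8750.

MAP − MLE = -1.8750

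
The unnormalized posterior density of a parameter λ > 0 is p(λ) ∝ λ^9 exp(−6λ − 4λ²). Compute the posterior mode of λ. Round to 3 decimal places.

ℓ'(λ) = 9/λ − 6 − 8λ. Setting this to zero and multiplying by λ: 8λ² + 6λ − 9 = 0.
λ = (−6 + √(6² + 4·8·9)) / (2·8) = (−6 + √324) / 16 = (−6 + 18)/16 = 3/4.
ℓ''(λ) = −9/λ² − 8 < 0, confirming a maximum.

λ̂_MAP = 0.750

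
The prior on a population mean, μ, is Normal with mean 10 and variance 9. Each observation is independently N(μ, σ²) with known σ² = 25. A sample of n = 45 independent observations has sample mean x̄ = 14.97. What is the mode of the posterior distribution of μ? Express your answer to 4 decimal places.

n = 45, x̄ = 14.97.
For a Normal prior and Normal likelihood with known variance, the posterior is Normal; its mode equals its mean, the precision-weighted average.
Prior precision 1/σ₀² = 1/9; data precision n/σ² = 45/25 = 1.8.
μ̂ = ((1/9)·10 + 1.8·14.97) / (1/9 + 1.8) = (126257/4500)/(86/45) = 126257/8600 ≈ 14.6810.

μ̂_MAP = 14.6810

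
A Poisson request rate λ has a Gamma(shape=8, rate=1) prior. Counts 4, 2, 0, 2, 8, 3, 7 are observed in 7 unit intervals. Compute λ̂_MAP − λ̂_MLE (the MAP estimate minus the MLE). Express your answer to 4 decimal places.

Σxᵢ = 26. Posterior is Gamma(34, 8); MAP = (34−1)/8 = 33/8 ≈ 4.12500.
MLE = x̄ = 26/7 ≈ 3.71429.
Difference = 33/8 − 26/7 = 23/56 ≈ 0.4107.

MAP − MLE = 0.4107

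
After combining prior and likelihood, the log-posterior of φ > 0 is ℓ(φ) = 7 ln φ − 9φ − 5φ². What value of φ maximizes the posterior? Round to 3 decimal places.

φ̂_MAP = 0.500

ℓ'(φ) = 7/φ − 9 − 10φ. Setting this to zero and multiplying by φ: 10φ² + 9φ − 7 = 0.
φ = (−9 + √(9² + 4·10·7)) / (2·10) = (−9 + √361) / 20 = (−9 + 19)/20 = 1/2.
ℓ''(φ) = −7/φ² − 10 < 0, confirming a maximum.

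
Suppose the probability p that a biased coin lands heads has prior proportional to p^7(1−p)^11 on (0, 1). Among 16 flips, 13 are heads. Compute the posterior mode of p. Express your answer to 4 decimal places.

The prior density ∝ p^7(1−p)^11 is the kernel of Beta(8, 12).
Data: 13 successes in 16 trials. The binomial likelihood contributes p^13(1−p)^3, so the posterior is Beta(8+13, 12+3) = Beta(21, 15).
For Beta(a, b) with a, b > 1 the mode is (a−1)/(a+b−2) = 20/34 ≈ 0.5882.

p̂_MAP = 0.5882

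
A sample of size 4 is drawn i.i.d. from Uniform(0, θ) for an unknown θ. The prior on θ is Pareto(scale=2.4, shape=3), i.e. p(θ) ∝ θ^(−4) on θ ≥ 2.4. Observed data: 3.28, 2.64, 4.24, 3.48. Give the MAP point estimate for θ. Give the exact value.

The Uniform(0, θ) likelihood is θ^(−n) for θ ≥ max(xᵢ), zero otherwise. Here max(xᵢ) = 4.24.
Posterior ∝ θ^(−4) · θ^(−4) = θ^(−8) on θ ≥ max(2.4, 4.24) = 4.24.
This density is strictly decreasing in θ, so the posterior mode lies at the lower boundary of the support.

θ̂_MAP = 4.24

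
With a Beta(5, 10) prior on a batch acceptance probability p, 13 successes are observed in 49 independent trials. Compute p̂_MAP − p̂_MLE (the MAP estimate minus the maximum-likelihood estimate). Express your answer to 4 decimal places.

MAP − MLE = 0.0089

Posterior is Beta(18, 46); MAP = (18−1)/(64−2) = 17/62 ≈ 0.27419.
MLE ignores the prior: p̂_MLE = k/n = 13/49 ≈ 0.26531.
Difference = 17/62 − 13/49 = 27/3038 ≈ 0.0089.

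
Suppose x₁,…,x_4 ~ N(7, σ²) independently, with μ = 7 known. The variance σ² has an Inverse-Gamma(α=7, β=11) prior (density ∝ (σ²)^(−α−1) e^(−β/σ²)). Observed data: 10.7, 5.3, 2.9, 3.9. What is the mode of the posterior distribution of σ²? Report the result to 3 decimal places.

σ̂²_MAP = 3.250

Sum of squared deviations about the known mean: SS = (10.7−7)² + (5.3−7)² + (2.9−7)² + (3.9−7)² = 43.
The Normal likelihood contributes (σ²)^(−n/2) exp(−SS/(2σ²)), so the posterior is Inverse-Gamma(α + n/2, β + SS/2) = Inverse-Gamma(9, 32.5).
The mode of Inverse-Gamma(a, b) is b/(a+1) = 32.5/10 ≈ 3.250.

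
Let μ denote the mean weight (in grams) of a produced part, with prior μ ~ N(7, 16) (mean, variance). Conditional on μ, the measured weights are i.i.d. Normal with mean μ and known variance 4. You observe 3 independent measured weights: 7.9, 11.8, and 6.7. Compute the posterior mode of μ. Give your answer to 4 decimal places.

n = 3; x̄ = (7.9 + 11.8 + 6.7)/3 = 26.4/3 = 8.8.
For a Normal prior and Normal likelihood with known variance, the posterior is Normal; its mode equals its mean, the precision-weighted average.
Prior precision 1/σ₀² = 1/16 = 0.0625; data precision n/σ² = 3/4 = 0.75.
μ̂ = (0.0625·7 + 0.75·8.8) / (0.0625 + 0.75) = 7.0375/0.8125 = 563/65 ≈ 8.6615.

μ̂_MAP = 8.6615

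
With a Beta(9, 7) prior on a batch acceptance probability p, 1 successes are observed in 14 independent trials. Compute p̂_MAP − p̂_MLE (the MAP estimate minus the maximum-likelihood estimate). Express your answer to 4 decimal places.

Posterior is Beta(10, 20); MAP = (10−1)/(30−2) = 9/28 ≈ 0.32143.
MLE ignores the prior: p̂_MLE = k/n = 1/14 ≈ 0.07143.
Difference = 9/28 − 1/14 = 1/4 ≈ 0.2500.

MAP − MLE = 0.2500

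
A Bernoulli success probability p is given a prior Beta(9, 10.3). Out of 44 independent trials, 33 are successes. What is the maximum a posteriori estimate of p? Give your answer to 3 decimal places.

p̂_MAP = 0.669

Prior: Beta(9, 10.3).
Data: 33 successes in 44 trials. The binomial likelihood contributes p^33(1−p)^11, so the posterior is Beta(9+33, 10.3+11) = Beta(42, 21.3).
For Beta(a, b) with a, b > 1 the mode is (a−1)/(a+b−2) = 41/61.3 ≈ 0.669.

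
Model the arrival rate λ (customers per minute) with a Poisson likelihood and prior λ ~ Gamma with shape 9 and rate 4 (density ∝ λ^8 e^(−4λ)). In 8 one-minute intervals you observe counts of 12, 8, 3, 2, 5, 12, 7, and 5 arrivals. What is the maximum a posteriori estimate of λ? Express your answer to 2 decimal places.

λ̂_MAP = 5.17

Σxᵢ = 12+8+3+2+5+12+7+5 = 54, with n = 8.
Posterior ∝ λ^8e^(−4λ) · λ^54e^(−8λ) = λ^62e^(−12λ), i.e. Gamma(shape=63, rate=12).
The mode of a Gamma(a, b) with a ≥ 1 (shape–rate) is (a−1)/b = 62/12 ≈ 5.17.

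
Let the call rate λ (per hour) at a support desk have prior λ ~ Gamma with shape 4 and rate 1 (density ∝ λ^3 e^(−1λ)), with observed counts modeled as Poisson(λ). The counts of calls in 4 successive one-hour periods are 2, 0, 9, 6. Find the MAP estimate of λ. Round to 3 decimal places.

λ̂_MAP = 4.000

Σxᵢ = 2+0+9+6 = 17, with n = 4.
Posterior ∝ λ^3e^(−1λ) · λ^17e^(−4λ) = λ^20e^(−5λ), i.e. Gamma(shape=21, rate=5).
The mode of a Gamma(a, b) with a ≥ 1 (shape–rate) is (a−1)/b = 20/5 ≈ 4.000.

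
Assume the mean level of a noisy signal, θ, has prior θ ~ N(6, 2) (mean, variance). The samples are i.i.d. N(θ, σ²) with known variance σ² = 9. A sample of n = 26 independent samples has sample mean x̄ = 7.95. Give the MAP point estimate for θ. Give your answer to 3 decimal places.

n = 26, x̄ = 7.95.
For a Normal prior and Normal likelihood with known variance, the posterior is Normal; its mode equals its mean, the precision-weighted average.
Prior precision 1/σ₀² = 1/2 = 0.5; data precision n/σ² = 26/9.
θ̂ = (0.5·6 + (26/9)·7.95) / (0.5 + 26/9) = (779/30)/(61/18) = 2337/305 ≈ 7.662.

θ̂_MAP = 7.662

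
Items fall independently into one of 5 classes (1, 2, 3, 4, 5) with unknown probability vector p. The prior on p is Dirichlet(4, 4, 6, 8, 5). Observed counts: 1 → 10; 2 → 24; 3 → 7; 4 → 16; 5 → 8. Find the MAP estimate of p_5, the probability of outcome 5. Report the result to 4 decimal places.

MAP estimate: 0.1379

The posterior is Dirichlet(αᵢ + nᵢ) = Dirichlet(14, 28, 13, 24, 13).
For a Dirichlet(a₁,…,a_K) with all aᵢ > 1, the mode has j-th component (aⱼ − 1)/(Σaᵢ − K).
Here Σaᵢ = 92 and K = 5, so p_5 = (13 − 1)/(92 − 5) = 12/87 ≈ 0.1379.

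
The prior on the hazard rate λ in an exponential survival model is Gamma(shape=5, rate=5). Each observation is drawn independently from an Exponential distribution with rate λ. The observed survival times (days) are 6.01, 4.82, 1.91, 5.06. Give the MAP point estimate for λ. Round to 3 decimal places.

λ̂_MAP = 0.351

The Exponential(rate=λ) likelihood is ∝ λ^n e^(−λΣtᵢ). Here n = 4 and Σtᵢ = 6.01 + 4.82 + 1.91 + 5.06 = 17.80.
Posterior ∝ λ^4e^(−5λ) · λ^4e^(−17.80λ) = λ^8e^(−22.80λ), i.e. Gamma(9, 22.80).
Mode = (a−1)/b = 8/22.80 ≈ 0.351.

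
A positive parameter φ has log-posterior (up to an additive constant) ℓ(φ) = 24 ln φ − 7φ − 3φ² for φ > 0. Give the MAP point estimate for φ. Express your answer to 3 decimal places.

φ̂_MAP = 1.500

ℓ'(φ) = 24/φ − 7 − 6φ. Setting this to zero and multiplying by φ: 6φ² + 7φ − 24 = 0.
φ = (−7 + √(7² + 4·6·24)) / (2·6) = (−7 + √625) / 12 = (−7 + 25)/12 = 3/2.
ℓ''(φ) = −24/φ² − 6 < 0, confirming a maximum.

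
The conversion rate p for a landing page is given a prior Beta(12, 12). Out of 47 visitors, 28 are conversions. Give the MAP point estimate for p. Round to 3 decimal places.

Prior: Beta(12, 12).
Data: 28 successes in 47 trials. The binomial likelihood contributes p^28(1−p)^19, so the posterior is Beta(12+28, 12+19) = Beta(40, 31).
For Beta(a, b) with a, b > 1 the mode is (a−1)/(a+b−2) = 39/69 ≈ 0.565.

p̂_MAP = 0.565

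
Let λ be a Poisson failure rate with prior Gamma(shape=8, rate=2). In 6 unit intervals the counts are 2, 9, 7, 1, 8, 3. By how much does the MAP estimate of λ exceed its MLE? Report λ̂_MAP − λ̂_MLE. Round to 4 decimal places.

Σxᵢ = 30. Posterior is Gamma(38, 8); MAP = (38−1)/8 = 37/8 ≈ 4.62500.
MLE = x̄ = 30/6 ≈ 5.00000.
Difference = 37/8 − 30/6 = -3/8 ≈ -0.3750.

MAP − MLE = -0.3750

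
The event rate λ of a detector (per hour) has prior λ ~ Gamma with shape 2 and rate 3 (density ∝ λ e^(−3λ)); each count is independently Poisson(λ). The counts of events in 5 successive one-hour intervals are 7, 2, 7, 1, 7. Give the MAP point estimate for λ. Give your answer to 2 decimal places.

Σxᵢ = 7+2+7+1+7 = 24, with n = 5.
Posterior ∝ λe^(−3λ) · λ^24e^(−5λ) = λ^25e^(−8λ), i.e. Gamma(shape=26, rate=8).
The mode of a Gamma(a, b) with a ≥ 1 (shape–rate) is (a−1)/b = 25/8 ≈ 3.13.

λ̂_MAP = 3.13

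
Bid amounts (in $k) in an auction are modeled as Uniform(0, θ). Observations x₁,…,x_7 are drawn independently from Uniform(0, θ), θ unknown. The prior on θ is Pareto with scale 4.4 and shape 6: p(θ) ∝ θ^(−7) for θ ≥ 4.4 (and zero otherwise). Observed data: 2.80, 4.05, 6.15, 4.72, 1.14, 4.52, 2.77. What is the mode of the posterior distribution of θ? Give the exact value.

The Uniform(0, θ) likelihood is θ^(−n) for θ ≥ max(xᵢ), zero otherwise. Here max(xᵢ) = 6.15.
Posterior ∝ θ^(−7) · θ^(−7) = θ^(−14) on θ ≥ max(4.4, 6.15) = 6.15.
This density is strictly decreasing in θ, so the posterior mode lies at the lower boundary of the support.

θ̂_MAP = 6.15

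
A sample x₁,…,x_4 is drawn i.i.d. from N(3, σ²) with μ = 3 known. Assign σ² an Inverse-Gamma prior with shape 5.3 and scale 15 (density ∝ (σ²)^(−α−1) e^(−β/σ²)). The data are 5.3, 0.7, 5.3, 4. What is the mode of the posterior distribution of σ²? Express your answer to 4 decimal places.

Sum of squared deviations about the known mean: SS = (5.3−3)² + (0.7−3)² + (5.3−3)² + (4−3)² = 16.87.
The Normal likelihood contributes (σ²)^(−n/2) exp(−SS/(2σ²)), so the posterior is Inverse-Gamma(α + n/2, β + SS/2) = Inverse-Gamma(7.3, 23.435).
The mode of Inverse-Gamma(a, b) is b/(a+1) = 23.435/8.3 ≈ 2.8235.

σ̂²_MAP = 2.8235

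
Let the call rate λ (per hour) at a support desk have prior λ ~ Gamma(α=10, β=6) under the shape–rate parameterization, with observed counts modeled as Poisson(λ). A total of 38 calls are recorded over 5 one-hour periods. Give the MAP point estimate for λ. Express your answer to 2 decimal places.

Σxᵢ = 38, n = 5.
Posterior ∝ λ^9e^(−6λ) · λ^38e^(−5λ) = λ^47e^(−11λ), i.e. Gamma(shape=48, rate=11).
The mode of a Gamma(a, b) with a ≥ 1 (shape–rate) is (a−1)/b = 47/11 ≈ 4.27.

λ̂_MAP = 4.27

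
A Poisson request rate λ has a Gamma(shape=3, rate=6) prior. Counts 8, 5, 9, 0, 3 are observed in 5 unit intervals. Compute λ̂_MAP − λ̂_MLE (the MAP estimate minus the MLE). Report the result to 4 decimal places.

Σxᵢ = 25. Posterior is Gamma(28, 11); MAP = (28−1)/11 = 27/11 ≈ 2.45455.
MLE = x̄ = 25/5 ≈ 5.00000.
Difference = 27/11 − 25/5 = -28/11 ≈ -2.5455.

MAP − MLE = -2.5455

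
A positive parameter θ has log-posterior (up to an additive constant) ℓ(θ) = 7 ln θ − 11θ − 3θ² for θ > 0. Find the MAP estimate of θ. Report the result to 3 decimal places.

ℓ'(θ) = 7/θ − 11 − 6θ. Setting this to zero and multiplying by θ: 6θ² + 11θ − 7 = 0.
θ = (−11 + √(11² + 4·6·7)) / (2·6) = (−11 + √289) / 12 = (−11 + 17)/12 = 1/2.
ℓ''(θ) = −7/θ² − 6 < 0, confirming a maximum.

θ̂_MAP = 0.500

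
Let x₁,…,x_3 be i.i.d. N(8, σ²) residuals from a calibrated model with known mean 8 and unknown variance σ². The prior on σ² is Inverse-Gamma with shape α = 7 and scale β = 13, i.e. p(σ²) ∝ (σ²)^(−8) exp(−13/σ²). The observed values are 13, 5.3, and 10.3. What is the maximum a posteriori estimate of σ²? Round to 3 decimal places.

σ̂²_MAP = 3.346

Sum of squared deviations about the known mean: SS = (13−8)² + (5.3−8)² + (10.3−8)² = 37.58.
The Normal likelihood contributes (σ²)^(−n/2) exp(−SS/(2σ²)), so the posterior is Inverse-Gamma(α + n/2, β + SS/2) = Inverse-Gamma(8.5, 31.79).
The mode of Inverse-Gamma(a, b) is b/(a+1) = 31.79/9.5 ≈ 3.346.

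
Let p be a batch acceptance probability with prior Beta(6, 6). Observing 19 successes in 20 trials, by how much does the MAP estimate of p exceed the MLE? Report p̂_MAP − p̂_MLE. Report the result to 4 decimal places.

Posterior is Beta(25, 7); MAP = (25−1)/(32−2) = 24/30 ≈ 0.80000.
MLE ignores the prior: p̂_MLE = k/n = 19/20 ≈ 0.95000.
Difference = 24/30 − 19/20 = -3/20 ≈ -0.1500.

MAP − MLE = -0.1500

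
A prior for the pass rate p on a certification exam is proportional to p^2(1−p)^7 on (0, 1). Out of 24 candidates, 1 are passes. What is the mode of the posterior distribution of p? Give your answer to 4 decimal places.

p̂_MAP = 0.0909

The prior density ∝ p^2(1−p)^7 is the kernel of Beta(3, 8).
Data: 1 success in 24 trials. The binomial likelihood contributes p(1−p)^23, so the posterior is Beta(3+1, 8+23) = Beta(4, 31).
For Beta(a, b) with a, b > 1 the mode is (a−1)/(a+b−2) = 3/33 ≈ 0.0909.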